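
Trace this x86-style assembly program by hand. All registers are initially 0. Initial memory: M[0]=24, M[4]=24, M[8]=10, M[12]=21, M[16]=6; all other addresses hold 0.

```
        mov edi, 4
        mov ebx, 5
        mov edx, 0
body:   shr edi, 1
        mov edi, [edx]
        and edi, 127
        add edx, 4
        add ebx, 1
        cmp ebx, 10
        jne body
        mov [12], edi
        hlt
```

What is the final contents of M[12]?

6

edi=4
ebx=5
edx=0
edi=4>>1=2
edi=M[0]=24
edi=24&127=24
edx=0+4=4
ebx=5+1=6
cmp ebx, 10  (cmp 6,10)
jne body: taken
edi=24>>1=12
edi=M[4]=24
edi=24&127=24
edx=4+4=8
ebx=6+1=7
cmp ebx, 10  (cmp 7,10)
jne body: taken
edi=24>>1=12
edi=M[8]=10
edi=10&127=10
edx=8+4=12
ebx=7+1=8
cmp ebx, 10  (cmp 8,10)
jne body: taken
edi=10>>1=5
edi=M[12]=21
edi=21&127=21
edx=12+4=16
ebx=8+1=9
cmp ebx, 10  (cmp 9,10)
jne body: taken
edi=21>>1=10
edi=M[16]=6
edi=6&127=6
edx=16+4=20
ebx=9+1=10
cmp ebx, 10  (cmp 10,10)
jne body: not taken
mov [12], edi → M[12]=6
halt.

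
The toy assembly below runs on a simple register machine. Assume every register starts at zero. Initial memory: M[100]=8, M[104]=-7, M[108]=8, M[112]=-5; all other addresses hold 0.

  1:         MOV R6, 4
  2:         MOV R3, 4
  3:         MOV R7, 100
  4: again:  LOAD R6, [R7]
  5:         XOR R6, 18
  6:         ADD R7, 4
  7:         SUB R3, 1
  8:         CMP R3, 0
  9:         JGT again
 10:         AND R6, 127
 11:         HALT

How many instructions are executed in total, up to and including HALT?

29

MOV R6, 4 → R6=4
MOV R3, 4 → R3=4
MOV R7, 100 → R7=100
LOAD R6, [R7] → R6=M[100]=8
XOR R6, 18 → R6=8^18=26
ADD R7, 4 → R7=100+4=104
SUB R3, 1 → R3=4-1=3
CMP R3, 0  (cmp 3,0)
JGT again: taken
LOAD R6, [R7] → R6=M[104]=-7
XOR R6, 18 → R6=(-7)^18=-21
ADD R7, 4 → R7=104+4=108
SUB R3, 1 → R3=3-1=2
CMP R3, 0  (cmp 2,0)
JGT again: taken
LOAD R6, [R7] → R6=M[108]=8
XOR R6, 18 → R6=8^18=26
ADD R7, 4 → R7=108+4=112
SUB R3, 1 → R3=2-1=1
CMP R3, 0  (cmp 1,0)
JGT again: taken
LOAD R6, [R7] → R6=M[112]=-5
XOR R6, 18 → R6=(-5)^18=-23
ADD R7, 4 → R7=112+4=116
SUB R3, 1 → R3=1-1=0
CMP R3, 0  (cmp 0,0)
JGT again: not taken
AND R6, 127 → R6=(-23)&127=105
halt.
Total executed instructions: 29.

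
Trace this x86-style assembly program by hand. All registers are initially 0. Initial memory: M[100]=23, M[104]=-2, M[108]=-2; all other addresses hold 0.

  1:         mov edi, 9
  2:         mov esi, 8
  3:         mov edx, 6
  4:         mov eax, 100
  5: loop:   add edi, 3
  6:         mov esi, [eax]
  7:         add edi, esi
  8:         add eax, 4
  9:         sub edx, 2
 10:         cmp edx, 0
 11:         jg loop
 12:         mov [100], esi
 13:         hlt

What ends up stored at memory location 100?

edi=9
esi=8
edx=6
eax=100
edi=9+3=12
esi=M[100]=23
edi=12+23=35
eax=100+4=104
edx=6-2=4
cmp edx, 0  (cmp 4,0)
jg loop: taken
edi=35+3=38
esi=M[104]=-2
edi=38+(-2)=36
eax=104+4=108
edx=4-2=2
cmp edx, 0  (cmp 2,0)
jg loop: taken
edi=36+3=39
esi=M[108]=-2
edi=39+(-2)=37
eax=108+4=112
edx=2-2=0
cmp edx, 0  (cmp 0,0)
jg loop: not taken
mov [100], esi → M[100]=-2
halt.

-2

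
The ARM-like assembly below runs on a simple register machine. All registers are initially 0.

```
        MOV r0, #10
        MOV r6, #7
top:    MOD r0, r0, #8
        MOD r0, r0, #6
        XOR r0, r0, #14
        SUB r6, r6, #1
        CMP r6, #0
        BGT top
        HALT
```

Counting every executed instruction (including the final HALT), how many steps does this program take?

45

MOV r0, #10 → r0=10
MOV r6, #7 → r6=7
MOD r0, r0, #8 → r0=10%8=2
MOD r0, r0, #6 → r0=2%6=2
XOR r0, r0, #14 → r0=2^14=12
SUB r6, r6, #1 → r6=7-1=6
CMP r6, #0  (cmp 6,0)
BGT top: taken
MOD r0, r0, #8 → r0=12%8=4
MOD r0, r0, #6 → r0=4%6=4
XOR r0, r0, #14 → r0=4^14=10
SUB r6, r6, #1 → r6=6-1=5
CMP r6, #0  (cmp 5,0)
BGT top: taken
MOD r0, r0, #8 → r0=10%8=2
MOD r0, r0, #6 → r0=2%6=2
XOR r0, r0, #14 → r0=2^14=12
SUB r6, r6, #1 → r6=5-1=4
CMP r6, #0  (cmp 4,0)
BGT top: taken
MOD r0, r0, #8 → r0=12%8=4
MOD r0, r0, #6 → r0=4%6=4
XOR r0, r0, #14 → r0=4^14=10
SUB r6, r6, #1 → r6=4-1=3
CMP r6, #0  (cmp 3,0)
BGT top: taken
MOD r0, r0, #8 → r0=10%8=2
MOD r0, r0, #6 → r0=2%6=2
XOR r0, r0, #14 → r0=2^14=12
SUB r6, r6, #1 → r6=3-1=2
CMP r6, #0  (cmp 2,0)
BGT top: taken
MOD r0, r0, #8 → r0=12%8=4
MOD r0, r0, #6 → r0=4%6=4
XOR r0, r0, #14 → r0=4^14=10
SUB r6, r6, #1 → r6=2-1=1
CMP r6, #0  (cmp 1,0)
BGT top: taken
MOD r0, r0, #8 → r0=10%8=2
MOD r0, r0, #6 → r0=2%6=2
XOR r0, r0, #14 → r0=2^14=12
SUB r6, r6, #1 → r6=1-1=0
CMP r6, #0  (cmp 0,0)
BGT top: not taken
halt.
Total executed instructions: 45.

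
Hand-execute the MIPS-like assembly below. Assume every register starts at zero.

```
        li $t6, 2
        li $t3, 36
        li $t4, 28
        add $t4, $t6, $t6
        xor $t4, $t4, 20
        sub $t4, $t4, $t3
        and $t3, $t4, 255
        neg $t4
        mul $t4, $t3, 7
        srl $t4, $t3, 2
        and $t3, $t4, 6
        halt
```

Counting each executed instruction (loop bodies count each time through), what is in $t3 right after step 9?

$t6=2
$t3=36
$t4=28
$t4=2+2=4
$t4=4^20=16
$t4=16-36=-20
$t3=(-20)&255=236
$t4=-(-20)=20
$t4=236*7=1652
After step 9: $t3 = 236.

236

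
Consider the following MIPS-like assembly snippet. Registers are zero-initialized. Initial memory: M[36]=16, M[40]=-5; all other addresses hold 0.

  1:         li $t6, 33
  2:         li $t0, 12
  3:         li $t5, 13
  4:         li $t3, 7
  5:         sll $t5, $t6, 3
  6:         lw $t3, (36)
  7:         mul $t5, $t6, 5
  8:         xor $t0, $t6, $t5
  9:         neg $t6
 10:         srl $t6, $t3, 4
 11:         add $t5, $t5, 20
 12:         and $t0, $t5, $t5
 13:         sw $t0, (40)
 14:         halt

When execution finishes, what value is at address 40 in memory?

$t6=33
$t0=12
$t5=13
$t3=7
$t5=33<<3=264
$t3=M[36]=16
$t5=33*5=165
$t0=33^165=132
$t6=-(33)=-33
$t6=16>>4=1
$t5=165+20=185
$t0=185&185=185
sw $t0, (40) → M[40]=185
halt.

185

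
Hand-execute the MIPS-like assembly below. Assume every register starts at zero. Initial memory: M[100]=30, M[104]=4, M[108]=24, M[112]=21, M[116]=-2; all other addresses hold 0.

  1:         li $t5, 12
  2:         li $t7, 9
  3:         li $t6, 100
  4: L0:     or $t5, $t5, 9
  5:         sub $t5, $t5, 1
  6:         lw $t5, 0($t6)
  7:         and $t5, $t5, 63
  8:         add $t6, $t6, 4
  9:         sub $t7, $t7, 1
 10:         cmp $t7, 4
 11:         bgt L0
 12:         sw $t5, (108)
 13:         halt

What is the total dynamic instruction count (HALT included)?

$t5=12
$t7=9
$t6=100
$t5=12|9=13
$t5=13-1=12
$t5=M[100]=30
$t5=30&63=30
$t6=100+4=104
$t7=9-1=8
cmp $t7, 4  (cmp 8,4)
bgt L0: taken
$t5=30|9=31
$t5=31-1=30
$t5=M[104]=4
$t5=4&63=4
$t6=104+4=108
$t7=8-1=7
cmp $t7, 4  (cmp 7,4)
bgt L0: taken
$t5=4|9=13
$t5=13-1=12
$t5=M[108]=24
$t5=24&63=24
$t6=108+4=112
$t7=7-1=6
cmp $t7, 4  (cmp 6,4)
bgt L0: taken
$t5=24|9=25
$t5=25-1=24
$t5=M[112]=21
$t5=21&63=21
$t6=112+4=116
$t7=6-1=5
cmp $t7, 4  (cmp 5,4)
bgt L0: taken
$t5=21|9=29
$t5=29-1=28
$t5=M[116]=-2
$t5=(-2)&63=62
$t6=116+4=120
$t7=5-1=4
cmp $t7, 4  (cmp 4,4)
bgt L0: not taken
sw $t5, (108) → M[108]=62
halt.
Total executed instructions: 45.

45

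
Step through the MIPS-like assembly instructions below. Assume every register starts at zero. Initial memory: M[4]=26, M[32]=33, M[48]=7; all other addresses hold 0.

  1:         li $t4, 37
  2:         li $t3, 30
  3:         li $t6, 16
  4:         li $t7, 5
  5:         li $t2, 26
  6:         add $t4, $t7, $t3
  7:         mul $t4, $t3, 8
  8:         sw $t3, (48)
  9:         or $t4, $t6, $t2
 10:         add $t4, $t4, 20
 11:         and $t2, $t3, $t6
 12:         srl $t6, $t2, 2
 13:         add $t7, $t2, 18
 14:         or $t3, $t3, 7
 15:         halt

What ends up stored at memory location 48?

30

li $t4, 37 → $t4=37
li $t3, 30 → $t3=30
li $t6, 16 → $t6=16
li $t7, 5 → $t7=5
li $t2, 26 → $t2=26
add $t4, $t7, $t3 → $t4=5+30=35
mul $t4, $t3, 8 → $t4=30*8=240
sw $t3, (48) → M[48]=30
or $t4, $t6, $t2 → $t4=16|26=26
add $t4, $t4, 20 → $t4=26+20=46
and $t2, $t3, $t6 → $t2=30&16=16
srl $t6, $t2, 2 → $t6=16>>2=4
add $t7, $t2, 18 → $t7=16+18=34
or $t3, $t3, 7 → $t3=30|7=31
halt.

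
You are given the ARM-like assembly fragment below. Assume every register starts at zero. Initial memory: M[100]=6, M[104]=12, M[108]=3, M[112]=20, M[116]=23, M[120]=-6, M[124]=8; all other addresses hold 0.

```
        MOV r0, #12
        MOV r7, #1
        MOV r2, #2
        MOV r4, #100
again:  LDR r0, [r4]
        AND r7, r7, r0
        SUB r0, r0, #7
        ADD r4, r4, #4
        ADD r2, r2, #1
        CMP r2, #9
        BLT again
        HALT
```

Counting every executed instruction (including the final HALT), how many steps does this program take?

r0=12
r7=1
r2=2
r4=100
r0=M[100]=6
r7=1&6=0
r0=6-7=-1
r4=100+4=104
r2=2+1=3
CMP r2, #9  (cmp 3,9)
BLT again: taken
r0=M[104]=12
r7=0&12=0
r0=12-7=5
r4=104+4=108
r2=3+1=4
CMP r2, #9  (cmp 4,9)
BLT again: taken
r0=M[108]=3
r7=0&3=0
r0=3-7=-4
r4=108+4=112
r2=4+1=5
CMP r2, #9  (cmp 5,9)
BLT again: taken
r0=M[112]=20
r7=0&20=0
r0=20-7=13
r4=112+4=116
r2=5+1=6
CMP r2, #9  (cmp 6,9)
BLT again: taken
r0=M[116]=23
r7=0&23=0
r0=23-7=16
r4=116+4=120
r2=6+1=7
CMP r2, #9  (cmp 7,9)
BLT again: taken
r0=M[120]=-6
r7=0&(-6)=0
r0=(-6)-7=-13
r4=120+4=124
r2=7+1=8
CMP r2, #9  (cmp 8,9)
BLT again: taken
r0=M[124]=8
r7=0&8=0
r0=8-7=1
r4=124+4=128
r2=8+1=9
CMP r2, #9  (cmp 9,9)
BLT again: not taken
halt.
Total executed instructions: 54.

54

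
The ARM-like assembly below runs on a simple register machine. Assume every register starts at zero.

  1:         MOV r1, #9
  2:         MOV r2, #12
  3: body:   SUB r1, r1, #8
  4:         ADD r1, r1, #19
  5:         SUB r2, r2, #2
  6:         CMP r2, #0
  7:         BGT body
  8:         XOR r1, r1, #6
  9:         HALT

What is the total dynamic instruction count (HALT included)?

r1=9
r2=12
r1=9-8=1
r1=1+19=20
r2=12-2=10
CMP r2, #0  (cmp 10,0)
BGT body: taken
r1=20-8=12
r1=12+19=31
r2=10-2=8
CMP r2, #0  (cmp 8,0)
BGT body: taken
r1=31-8=23
r1=23+19=42
r2=8-2=6
CMP r2, #0  (cmp 6,0)
BGT body: taken
r1=42-8=34
r1=34+19=53
r2=6-2=4
CMP r2, #0  (cmp 4,0)
BGT body: taken
r1=53-8=45
r1=45+19=64
r2=4-2=2
CMP r2, #0  (cmp 2,0)
BGT body: taken
r1=64-8=56
r1=56+19=75
r2=2-2=0
CMP r2, #0  (cmp 0,0)
BGT body: not taken
r1=75^6=77
halt.
Total executed instructions: 34.

34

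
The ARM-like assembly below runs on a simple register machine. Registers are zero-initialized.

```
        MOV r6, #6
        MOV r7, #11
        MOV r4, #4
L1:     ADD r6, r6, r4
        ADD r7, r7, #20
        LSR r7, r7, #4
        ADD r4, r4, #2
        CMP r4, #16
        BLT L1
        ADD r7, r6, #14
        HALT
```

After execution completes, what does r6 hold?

60

MOV r6, #6 → r6=6
MOV r7, #11 → r7=11
MOV r4, #4 → r4=4
ADD r6, r6, r4 → r6=6+4=10
ADD r7, r7, #20 → r7=11+20=31
LSR r7, r7, #4 → r7=31>>4=1
ADD r4, r4, #2 → r4=4+2=6
CMP r4, #16  (cmp 6,16)
BLT L1: taken
ADD r6, r6, r4 → r6=10+6=16
ADD r7, r7, #20 → r7=1+20=21
LSR r7, r7, #4 → r7=21>>4=1
ADD r4, r4, #2 → r4=6+2=8
CMP r4, #16  (cmp 8,16)
BLT L1: taken
ADD r6, r6, r4 → r6=16+8=24
ADD r7, r7, #20 → r7=1+20=21
LSR r7, r7, #4 → r7=21>>4=1
ADD r4, r4, #2 → r4=8+2=10
CMP r4, #16  (cmp 10,16)
BLT L1: taken
ADD r6, r6, r4 → r6=24+10=34
ADD r7, r7, #20 → r7=1+20=21
LSR r7, r7, #4 → r7=21>>4=1
ADD r4, r4, #2 → r4=10+2=12
CMP r4, #16  (cmp 12,16)
BLT L1: taken
ADD r6, r6, r4 → r6=34+12=46
ADD r7, r7, #20 → r7=1+20=21
LSR r7, r7, #4 → r7=21>>4=1
ADD r4, r4, #2 → r4=12+2=14
CMP r4, #16  (cmp 14,16)
BLT L1: taken
ADD r6, r6, r4 → r6=46+14=60
ADD r7, r7, #20 → r7=1+20=21
LSR r7, r7, #4 → r7=21>>4=1
ADD r4, r4, #2 → r4=14+2=16
CMP r4, #16  (cmp 16,16)
BLT L1: not taken
ADD r7, r6, #14 → r7=60+14=74
halt.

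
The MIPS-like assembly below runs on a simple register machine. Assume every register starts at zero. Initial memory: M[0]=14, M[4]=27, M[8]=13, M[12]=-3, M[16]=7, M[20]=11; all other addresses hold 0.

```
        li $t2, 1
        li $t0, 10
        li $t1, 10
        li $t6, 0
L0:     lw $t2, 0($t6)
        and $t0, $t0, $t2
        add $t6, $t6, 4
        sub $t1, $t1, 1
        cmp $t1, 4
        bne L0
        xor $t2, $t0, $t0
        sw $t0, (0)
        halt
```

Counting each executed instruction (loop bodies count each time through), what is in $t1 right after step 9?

9

after li $t2, 1: $t2=1
after li $t0, 10: $t0=10
after li $t1, 10: $t1=10
after li $t6, 0: $t6=0
after lw $t2, 0($t6): $t2=M[0]=14
after and $t0, $t0, $t2: $t0=10&14=10
after add $t6, $t6, 4: $t6=0+4=4
after sub $t1, $t1, 1: $t1=10-1=9
cmp $t1, 4  (cmp 9,4)
After step 9: $t1 = 9.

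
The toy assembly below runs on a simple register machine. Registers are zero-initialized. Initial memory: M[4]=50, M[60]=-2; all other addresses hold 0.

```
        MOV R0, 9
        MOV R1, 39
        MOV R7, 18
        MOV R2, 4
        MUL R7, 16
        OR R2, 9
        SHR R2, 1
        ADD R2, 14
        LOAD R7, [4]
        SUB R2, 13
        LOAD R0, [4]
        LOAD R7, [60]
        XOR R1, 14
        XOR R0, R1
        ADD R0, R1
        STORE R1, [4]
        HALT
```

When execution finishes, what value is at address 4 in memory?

41

MOV R0, 9 → R0=9
MOV R1, 39 → R1=39
MOV R7, 18 → R7=18
MOV R2, 4 → R2=4
MUL R7, 16 → R7=18*16=288
OR R2, 9 → R2=4|9=13
SHR R2, 1 → R2=13>>1=6
ADD R2, 14 → R2=6+14=20
LOAD R7, [4] → R7=M[4]=50
SUB R2, 13 → R2=20-13=7
LOAD R0, [4] → R0=M[4]=50
LOAD R7, [60] → R7=M[60]=-2
XOR R1, 14 → R1=39^14=41
XOR R0, R1 → R0=50^41=27
ADD R0, R1 → R0=27+41=68
STORE R1, [4] → M[4]=41
halt.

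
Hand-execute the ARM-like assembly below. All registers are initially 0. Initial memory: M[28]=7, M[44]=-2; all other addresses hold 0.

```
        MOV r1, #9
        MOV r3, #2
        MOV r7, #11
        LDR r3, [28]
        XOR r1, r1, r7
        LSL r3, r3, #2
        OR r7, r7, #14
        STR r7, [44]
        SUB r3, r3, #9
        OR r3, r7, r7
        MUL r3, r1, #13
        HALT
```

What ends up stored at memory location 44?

r1=9
r3=2
r7=11
r3=M[28]=7
r1=9^11=2
r3=7<<2=28
r7=11|14=15
STR r7, [44] → M[44]=15
r3=28-9=19
r3=15|15=15
r3=2*13=26
halt.

15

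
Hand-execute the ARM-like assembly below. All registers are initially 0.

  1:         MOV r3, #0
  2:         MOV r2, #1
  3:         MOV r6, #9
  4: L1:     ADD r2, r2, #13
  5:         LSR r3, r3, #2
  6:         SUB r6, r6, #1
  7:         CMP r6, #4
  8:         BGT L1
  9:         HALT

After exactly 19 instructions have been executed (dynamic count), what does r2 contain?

after MOV r3, #0: r3=0
after MOV r2, #1: r2=1
after MOV r6, #9: r6=9
after ADD r2, r2, #13: r2=1+13=14
after LSR r3, r3, #2: r3=0>>2=0
after SUB r6, r6, #1: r6=9-1=8
CMP r6, #4  (cmp 8,4)
BGT L1: taken
after ADD r2, r2, #13: r2=14+13=27
after LSR r3, r3, #2: r3=0>>2=0
after SUB r6, r6, #1: r6=8-1=7
CMP r6, #4  (cmp 7,4)
BGT L1: taken
after ADD r2, r2, #13: r2=27+13=40
after LSR r3, r3, #2: r3=0>>2=0
after SUB r6, r6, #1: r6=7-1=6
CMP r6, #4  (cmp 6,4)
BGT L1: taken
after ADD r2, r2, #13: r2=40+13=53
After step 19: r2 = 53.

53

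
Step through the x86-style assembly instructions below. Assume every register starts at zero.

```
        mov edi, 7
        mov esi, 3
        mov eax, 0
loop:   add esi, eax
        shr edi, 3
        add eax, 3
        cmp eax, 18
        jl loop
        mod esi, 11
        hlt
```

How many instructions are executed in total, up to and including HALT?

35

edi=7
esi=3
eax=0
esi=3+0=3
edi=7>>3=0
eax=0+3=3
cmp eax, 18  (cmp 3,18)
jl loop: taken
esi=3+3=6
edi=0>>3=0
eax=3+3=6
cmp eax, 18  (cmp 6,18)
jl loop: taken
esi=6+6=12
edi=0>>3=0
eax=6+3=9
cmp eax, 18  (cmp 9,18)
jl loop: taken
esi=12+9=21
edi=0>>3=0
eax=9+3=12
cmp eax, 18  (cmp 12,18)
jl loop: taken
esi=21+12=33
edi=0>>3=0
eax=12+3=15
cmp eax, 18  (cmp 15,18)
jl loop: taken
esi=33+15=48
edi=0>>3=0
eax=15+3=18
cmp eax, 18  (cmp 18,18)
jl loop: not taken
esi=48%11=4
halt.
Total executed instructions: 35.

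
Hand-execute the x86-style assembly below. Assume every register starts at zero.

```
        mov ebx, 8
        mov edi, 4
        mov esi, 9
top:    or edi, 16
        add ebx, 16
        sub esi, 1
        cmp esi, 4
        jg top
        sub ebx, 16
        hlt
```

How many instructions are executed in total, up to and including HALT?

30

after mov ebx, 8: ebx=8
after mov edi, 4: edi=4
after mov esi, 9: esi=9
after or edi, 16: edi=4|16=20
after add ebx, 16: ebx=8+16=24
after sub esi, 1: esi=9-1=8
cmp esi, 4  (cmp 8,4)
jg top: taken
after or edi, 16: edi=20|16=20
after add ebx, 16: ebx=24+16=40
after sub esi, 1: esi=8-1=7
cmp esi, 4  (cmp 7,4)
jg top: taken
after or edi, 16: edi=20|16=20
after add ebx, 16: ebx=40+16=56
after sub esi, 1: esi=7-1=6
cmp esi, 4  (cmp 6,4)
jg top: taken
after or edi, 16: edi=20|16=20
after add ebx, 16: ebx=56+16=72
after sub esi, 1: esi=6-1=5
cmp esi, 4  (cmp 5,4)
jg top: taken
after or edi, 16: edi=20|16=20
after add ebx, 16: ebx=72+16=88
after sub esi, 1: esi=5-1=4
cmp esi, 4  (cmp 4,4)
jg top: not taken
after sub ebx, 16: ebx=88-16=72
halt.
Total executed instructions: 30.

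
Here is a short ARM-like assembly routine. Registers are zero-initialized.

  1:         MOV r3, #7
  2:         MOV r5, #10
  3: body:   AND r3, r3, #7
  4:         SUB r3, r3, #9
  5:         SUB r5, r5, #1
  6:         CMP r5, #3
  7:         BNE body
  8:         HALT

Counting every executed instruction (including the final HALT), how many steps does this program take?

38

after MOV r3, #7: r3=7
after MOV r5, #10: r5=10
after AND r3, r3, #7: r3=7&7=7
after SUB r3, r3, #9: r3=7-9=-2
after SUB r5, r5, #1: r5=10-1=9
CMP r5, #3  (cmp 9,3)
BNE body: taken
after AND r3, r3, #7: r3=(-2)&7=6
after SUB r3, r3, #9: r3=6-9=-3
after SUB r5, r5, #1: r5=9-1=8
CMP r5, #3  (cmp 8,3)
BNE body: taken
after AND r3, r3, #7: r3=(-3)&7=5
after SUB r3, r3, #9: r3=5-9=-4
after SUB r5, r5, #1: r5=8-1=7
CMP r5, #3  (cmp 7,3)
BNE body: taken
after AND r3, r3, #7: r3=(-4)&7=4
after SUB r3, r3, #9: r3=4-9=-5
after SUB r5, r5, #1: r5=7-1=6
CMP r5, #3  (cmp 6,3)
BNE body: taken
after AND r3, r3, #7: r3=(-5)&7=3
after SUB r3, r3, #9: r3=3-9=-6
after SUB r5, r5, #1: r5=6-1=5
CMP r5, #3  (cmp 5,3)
BNE body: taken
after AND r3, r3, #7: r3=(-6)&7=2
after SUB r3, r3, #9: r3=2-9=-7
after SUB r5, r5, #1: r5=5-1=4
CMP r5, #3  (cmp 4,3)
BNE body: taken
after AND r3, r3, #7: r3=(-7)&7=1
after SUB r3, r3, #9: r3=1-9=-8
after SUB r5, r5, #1: r5=4-1=3
CMP r5, #3  (cmp 3,3)
BNE body: not taken
halt.
Total executed instructions: 38.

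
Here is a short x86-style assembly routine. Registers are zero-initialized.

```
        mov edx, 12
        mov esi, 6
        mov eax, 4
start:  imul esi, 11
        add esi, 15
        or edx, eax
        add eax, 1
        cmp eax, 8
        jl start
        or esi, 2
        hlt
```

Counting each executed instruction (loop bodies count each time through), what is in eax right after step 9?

edx=12
esi=6
eax=4
esi=6*11=66
esi=66+15=81
edx=12|4=12
eax=4+1=5
cmp eax, 8  (cmp 5,8)
jl start: taken
After step 9: eax = 5.

5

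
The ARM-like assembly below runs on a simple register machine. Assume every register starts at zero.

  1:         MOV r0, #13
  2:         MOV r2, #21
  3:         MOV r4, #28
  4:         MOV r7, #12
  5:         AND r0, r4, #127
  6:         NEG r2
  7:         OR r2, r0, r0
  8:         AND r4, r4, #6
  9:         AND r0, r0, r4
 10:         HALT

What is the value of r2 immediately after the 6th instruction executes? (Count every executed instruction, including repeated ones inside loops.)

r0=13
r2=21
r4=28
r7=12
r0=28&127=28
r2=-(21)=-21
After step 6: r2 = -21.

-21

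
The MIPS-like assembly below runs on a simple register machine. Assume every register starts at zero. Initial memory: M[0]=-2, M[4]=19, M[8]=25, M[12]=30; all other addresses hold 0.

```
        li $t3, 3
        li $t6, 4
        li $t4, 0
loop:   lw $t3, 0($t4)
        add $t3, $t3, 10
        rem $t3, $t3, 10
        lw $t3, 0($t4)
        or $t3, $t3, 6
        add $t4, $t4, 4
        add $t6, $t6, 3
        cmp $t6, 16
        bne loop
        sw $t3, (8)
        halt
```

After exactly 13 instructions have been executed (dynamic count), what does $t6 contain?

li $t3, 3 → $t3=3
li $t6, 4 → $t6=4
li $t4, 0 → $t4=0
lw $t3, 0($t4) → $t3=M[0]=-2
add $t3, $t3, 10 → $t3=(-2)+10=8
rem $t3, $t3, 10 → $t3=8%10=8
lw $t3, 0($t4) → $t3=M[0]=-2
or $t3, $t3, 6 → $t3=(-2)|6=-2
add $t4, $t4, 4 → $t4=0+4=4
add $t6, $t6, 3 → $t6=4+3=7
cmp $t6, 16  (cmp 7,16)
bne loop: taken
lw $t3, 0($t4) → $t3=M[4]=19
After step 13: $t6 = 7.

7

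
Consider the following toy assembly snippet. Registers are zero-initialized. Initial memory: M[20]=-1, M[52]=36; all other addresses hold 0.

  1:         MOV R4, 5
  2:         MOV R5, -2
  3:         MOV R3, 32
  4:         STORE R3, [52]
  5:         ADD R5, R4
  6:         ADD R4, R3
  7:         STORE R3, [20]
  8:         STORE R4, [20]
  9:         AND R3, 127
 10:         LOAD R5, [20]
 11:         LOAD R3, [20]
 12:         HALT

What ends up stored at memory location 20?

37

MOV R4, 5 → R4=5
MOV R5, -2 → R5=-2
MOV R3, 32 → R3=32
STORE R3, [52] → M[52]=32
ADD R5, R4 → R5=(-2)+5=3
ADD R4, R3 → R4=5+32=37
STORE R3, [20] → M[20]=32
STORE R4, [20] → M[20]=37
AND R3, 127 → R3=32&127=32
LOAD R5, [20] → R5=M[20]=37
LOAD R3, [20] → R3=M[20]=37
halt.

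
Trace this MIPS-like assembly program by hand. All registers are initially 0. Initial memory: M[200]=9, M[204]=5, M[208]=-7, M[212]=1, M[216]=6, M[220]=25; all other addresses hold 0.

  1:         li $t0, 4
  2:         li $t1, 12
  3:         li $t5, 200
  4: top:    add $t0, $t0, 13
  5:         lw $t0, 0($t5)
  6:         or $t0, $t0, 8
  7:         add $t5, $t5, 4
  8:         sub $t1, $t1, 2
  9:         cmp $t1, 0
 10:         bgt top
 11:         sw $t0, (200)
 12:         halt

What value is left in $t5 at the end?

after li $t0, 4: $t0=4
after li $t1, 12: $t1=12
after li $t5, 200: $t5=200
after add $t0, $t0, 13: $t0=4+13=17
after lw $t0, 0($t5): $t0=M[200]=9
after or $t0, $t0, 8: $t0=9|8=9
after add $t5, $t5, 4: $t5=200+4=204
after sub $t1, $t1, 2: $t1=12-2=10
cmp $t1, 0  (cmp 10,0)
bgt top: taken
after add $t0, $t0, 13: $t0=9+13=22
after lw $t0, 0($t5): $t0=M[204]=5
after or $t0, $t0, 8: $t0=5|8=13
after add $t5, $t5, 4: $t5=204+4=208
after sub $t1, $t1, 2: $t1=10-2=8
cmp $t1, 0  (cmp 8,0)
bgt top: taken
after add $t0, $t0, 13: $t0=13+13=26
after lw $t0, 0($t5): $t0=M[208]=-7
after or $t0, $t0, 8: $t0=(-7)|8=-7
after add $t5, $t5, 4: $t5=208+4=212
after sub $t1, $t1, 2: $t1=8-2=6
cmp $t1, 0  (cmp 6,0)
bgt top: taken
after add $t0, $t0, 13: $t0=(-7)+13=6
after lw $t0, 0($t5): $t0=M[212]=1
after or $t0, $t0, 8: $t0=1|8=9
after add $t5, $t5, 4: $t5=212+4=216
after sub $t1, $t1, 2: $t1=6-2=4
cmp $t1, 0  (cmp 4,0)
bgt top: taken
after add $t0, $t0, 13: $t0=9+13=22
after lw $t0, 0($t5): $t0=M[216]=6
after or $t0, $t0, 8: $t0=6|8=14
after add $t5, $t5, 4: $t5=216+4=220
after sub $t1, $t1, 2: $t1=4-2=2
cmp $t1, 0  (cmp 2,0)
bgt top: taken
after add $t0, $t0, 13: $t0=14+13=27
after lw $t0, 0($t5): $t0=M[220]=25
after or $t0, $t0, 8: $t0=25|8=25
after add $t5, $t5, 4: $t5=220+4=224
after sub $t1, $t1, 2: $t1=2-2=0
cmp $t1, 0  (cmp 0,0)
bgt top: not taken
sw $t0, (200) → M[200]=25
halt.

224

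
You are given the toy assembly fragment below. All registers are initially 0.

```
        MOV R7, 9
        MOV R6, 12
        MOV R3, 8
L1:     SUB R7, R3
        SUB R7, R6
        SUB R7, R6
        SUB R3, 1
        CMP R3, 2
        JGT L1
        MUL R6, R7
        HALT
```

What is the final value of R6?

R7=9
R6=12
R3=8
R7=9-8=1
R7=1-12=-11
R7=(-11)-12=-23
R3=8-1=7
CMP R3, 2  (cmp 7,2)
JGT L1: taken
R7=(-23)-7=-30
R7=(-30)-12=-42
R7=(-42)-12=-54
R3=7-1=6
CMP R3, 2  (cmp 6,2)
JGT L1: taken
R7=(-54)-6=-60
R7=(-60)-12=-72
R7=(-72)-12=-84
R3=6-1=5
CMP R3, 2  (cmp 5,2)
JGT L1: taken
R7=(-84)-5=-89
R7=(-89)-12=-101
R7=(-101)-12=-113
R3=5-1=4
CMP R3, 2  (cmp 4,2)
JGT L1: taken
R7=(-113)-4=-117
R7=(-117)-12=-129
R7=(-129)-12=-141
R3=4-1=3
CMP R3, 2  (cmp 3,2)
JGT L1: taken
R7=(-141)-3=-144
R7=(-144)-12=-156
R7=(-156)-12=-168
R3=3-1=2
CMP R3, 2  (cmp 2,2)
JGT L1: not taken
R6=12*(-168)=-2016
halt.

-2016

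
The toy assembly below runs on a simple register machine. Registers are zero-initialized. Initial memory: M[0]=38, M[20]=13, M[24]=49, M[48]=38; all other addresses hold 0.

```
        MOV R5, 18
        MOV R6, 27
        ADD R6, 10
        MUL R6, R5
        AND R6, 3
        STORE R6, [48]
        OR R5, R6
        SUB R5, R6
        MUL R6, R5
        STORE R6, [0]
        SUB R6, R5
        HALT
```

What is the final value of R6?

16

R5=18
R6=27
R6=27+10=37
R6=37*18=666
R6=666&3=2
STORE R6, [48] → M[48]=2
R5=18|2=18
R5=18-2=16
R6=2*16=32
STORE R6, [0] → M[0]=32
R6=32-16=16
halt.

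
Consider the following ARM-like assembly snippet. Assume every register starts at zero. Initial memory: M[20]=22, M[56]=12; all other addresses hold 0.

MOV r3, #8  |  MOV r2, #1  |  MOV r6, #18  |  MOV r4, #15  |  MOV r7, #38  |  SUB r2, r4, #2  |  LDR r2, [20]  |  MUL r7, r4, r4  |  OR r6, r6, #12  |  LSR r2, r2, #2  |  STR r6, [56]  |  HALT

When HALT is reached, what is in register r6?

30

r3=8
r2=1
r6=18
r4=15
r7=38
r2=15-2=13
r2=M[20]=22
r7=15*15=225
r6=18|12=30
r2=22>>2=5
STR r6, [56] → M[56]=30
halt.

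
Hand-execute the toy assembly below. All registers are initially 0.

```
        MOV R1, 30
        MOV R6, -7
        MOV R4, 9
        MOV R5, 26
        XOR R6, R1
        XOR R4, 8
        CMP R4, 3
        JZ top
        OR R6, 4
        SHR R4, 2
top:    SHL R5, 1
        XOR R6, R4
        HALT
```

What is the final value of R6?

R1=30
R6=-7
R4=9
R5=26
R6=(-7)^30=-25
R4=9^8=1
CMP R4, 3  (cmp 1,3)
JZ top: not taken
R6=(-25)|4=-25
R4=1>>2=0
R5=26<<1=52
R6=(-25)^0=-25
halt.

-25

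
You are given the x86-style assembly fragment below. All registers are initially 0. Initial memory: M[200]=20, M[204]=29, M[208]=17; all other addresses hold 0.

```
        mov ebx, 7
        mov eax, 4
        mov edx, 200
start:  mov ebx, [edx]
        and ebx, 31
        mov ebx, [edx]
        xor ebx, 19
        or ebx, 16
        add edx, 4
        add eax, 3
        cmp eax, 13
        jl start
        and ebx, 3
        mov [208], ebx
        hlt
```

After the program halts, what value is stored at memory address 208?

2

after mov ebx, 7: ebx=7
after mov eax, 4: eax=4
after mov edx, 200: edx=200
after mov ebx, [edx]: ebx=M[200]=20
after and ebx, 31: ebx=20&31=20
after mov ebx, [edx]: ebx=M[200]=20
after xor ebx, 19: ebx=20^19=7
after or ebx, 16: ebx=7|16=23
after add edx, 4: edx=200+4=204
after add eax, 3: eax=4+3=7
cmp eax, 13  (cmp 7,13)
jl start: taken
after mov ebx, [edx]: ebx=M[204]=29
after and ebx, 31: ebx=29&31=29
after mov ebx, [edx]: ebx=M[204]=29
after xor ebx, 19: ebx=29^19=14
after or ebx, 16: ebx=14|16=30
after add edx, 4: edx=204+4=208
after add eax, 3: eax=7+3=10
cmp eax, 13  (cmp 10,13)
jl start: taken
after mov ebx, [edx]: ebx=M[208]=17
after and ebx, 31: ebx=17&31=17
after mov ebx, [edx]: ebx=M[208]=17
after xor ebx, 19: ebx=17^19=2
after or ebx, 16: ebx=2|16=18
after add edx, 4: edx=208+4=212
after add eax, 3: eax=10+3=13
cmp eax, 13  (cmp 13,13)
jl start: not taken
after and ebx, 3: ebx=18&3=2
mov [208], ebx → M[208]=2
halt.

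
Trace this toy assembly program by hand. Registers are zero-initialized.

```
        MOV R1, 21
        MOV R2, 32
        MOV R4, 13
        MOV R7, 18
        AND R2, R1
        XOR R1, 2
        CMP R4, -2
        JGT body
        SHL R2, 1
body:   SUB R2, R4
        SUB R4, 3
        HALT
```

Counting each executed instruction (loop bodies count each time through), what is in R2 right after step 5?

MOV R1, 21 → R1=21
MOV R2, 32 → R2=32
MOV R4, 13 → R4=13
MOV R7, 18 → R7=18
AND R2, R1 → R2=32&21=0
After step 5: R2 = 0.

0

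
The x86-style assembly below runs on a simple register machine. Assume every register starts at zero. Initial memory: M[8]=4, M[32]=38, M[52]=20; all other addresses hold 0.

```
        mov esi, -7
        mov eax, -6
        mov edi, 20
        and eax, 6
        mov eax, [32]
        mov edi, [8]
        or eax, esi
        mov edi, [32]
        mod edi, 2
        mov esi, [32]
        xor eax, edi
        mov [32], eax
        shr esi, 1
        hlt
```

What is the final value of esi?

19

after mov esi, -7: esi=-7
after mov eax, -6: eax=-6
after mov edi, 20: edi=20
after and eax, 6: eax=(-6)&6=2
after mov eax, [32]: eax=M[32]=38
after mov edi, [8]: edi=M[8]=4
after or eax, esi: eax=38|(-7)=-1
after mov edi, [32]: edi=M[32]=38
after mod edi, 2: edi=38%2=0
after mov esi, [32]: esi=M[32]=38
after xor eax, edi: eax=(-1)^0=-1
mov [32], eax → M[32]=-1
after shr esi, 1: esi=38>>1=19
halt.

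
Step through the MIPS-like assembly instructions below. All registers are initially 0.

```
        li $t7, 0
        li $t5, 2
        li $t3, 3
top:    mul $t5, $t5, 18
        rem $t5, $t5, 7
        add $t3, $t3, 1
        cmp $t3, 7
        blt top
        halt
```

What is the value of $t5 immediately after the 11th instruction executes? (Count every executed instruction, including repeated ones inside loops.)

after li $t7, 0: $t7=0
after li $t5, 2: $t5=2
after li $t3, 3: $t3=3
after mul $t5, $t5, 18: $t5=2*18=36
after rem $t5, $t5, 7: $t5=36%7=1
after add $t3, $t3, 1: $t3=3+1=4
cmp $t3, 7  (cmp 4,7)
blt top: taken
after mul $t5, $t5, 18: $t5=1*18=18
after rem $t5, $t5, 7: $t5=18%7=4
after add $t3, $t3, 1: $t3=4+1=5
After step 11: $t5 = 4.

4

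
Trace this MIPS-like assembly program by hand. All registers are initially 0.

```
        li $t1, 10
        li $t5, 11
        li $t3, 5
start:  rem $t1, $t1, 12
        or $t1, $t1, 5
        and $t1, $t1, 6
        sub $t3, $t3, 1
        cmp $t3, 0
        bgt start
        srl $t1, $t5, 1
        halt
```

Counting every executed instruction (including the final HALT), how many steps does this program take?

35

after li $t1, 10: $t1=10
after li $t5, 11: $t5=11
after li $t3, 5: $t3=5
after rem $t1, $t1, 12: $t1=10%12=10
after or $t1, $t1, 5: $t1=10|5=15
after and $t1, $t1, 6: $t1=15&6=6
after sub $t3, $t3, 1: $t3=5-1=4
cmp $t3, 0  (cmp 4,0)
bgt start: taken
after rem $t1, $t1, 12: $t1=6%12=6
after or $t1, $t1, 5: $t1=6|5=7
after and $t1, $t1, 6: $t1=7&6=6
after sub $t3, $t3, 1: $t3=4-1=3
cmp $t3, 0  (cmp 3,0)
bgt start: taken
after rem $t1, $t1, 12: $t1=6%12=6
after or $t1, $t1, 5: $t1=6|5=7
after and $t1, $t1, 6: $t1=7&6=6
after sub $t3, $t3, 1: $t3=3-1=2
cmp $t3, 0  (cmp 2,0)
bgt start: taken
after rem $t1, $t1, 12: $t1=6%12=6
after or $t1, $t1, 5: $t1=6|5=7
after and $t1, $t1, 6: $t1=7&6=6
after sub $t3, $t3, 1: $t3=2-1=1
cmp $t3, 0  (cmp 1,0)
bgt start: taken
after rem $t1, $t1, 12: $t1=6%12=6
after or $t1, $t1, 5: $t1=6|5=7
after and $t1, $t1, 6: $t1=7&6=6
after sub $t3, $t3, 1: $t3=1-1=0
cmp $t3, 0  (cmp 0,0)
bgt start: not taken
after srl $t1, $t5, 1: $t1=11>>1=5
halt.
Total executed instructions: 35.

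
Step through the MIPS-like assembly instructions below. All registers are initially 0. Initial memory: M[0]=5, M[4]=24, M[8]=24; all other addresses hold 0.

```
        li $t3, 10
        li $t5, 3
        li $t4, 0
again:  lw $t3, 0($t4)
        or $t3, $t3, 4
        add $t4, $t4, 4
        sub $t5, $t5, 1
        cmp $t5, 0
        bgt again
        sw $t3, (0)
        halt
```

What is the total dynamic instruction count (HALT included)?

after li $t3, 10: $t3=10
after li $t5, 3: $t5=3
after li $t4, 0: $t4=0
after lw $t3, 0($t4): $t3=M[0]=5
after or $t3, $t3, 4: $t3=5|4=5
after add $t4, $t4, 4: $t4=0+4=4
after sub $t5, $t5, 1: $t5=3-1=2
cmp $t5, 0  (cmp 2,0)
bgt again: taken
after lw $t3, 0($t4): $t3=M[4]=24
after or $t3, $t3, 4: $t3=24|4=28
after add $t4, $t4, 4: $t4=4+4=8
after sub $t5, $t5, 1: $t5=2-1=1
cmp $t5, 0  (cmp 1,0)
bgt again: taken
after lw $t3, 0($t4): $t3=M[8]=24
after or $t3, $t3, 4: $t3=24|4=28
after add $t4, $t4, 4: $t4=8+4=12
after sub $t5, $t5, 1: $t5=1-1=0
cmp $t5, 0  (cmp 0,0)
bgt again: not taken
sw $t3, (0) → M[0]=28
halt.
Total executed instructions: 23.

23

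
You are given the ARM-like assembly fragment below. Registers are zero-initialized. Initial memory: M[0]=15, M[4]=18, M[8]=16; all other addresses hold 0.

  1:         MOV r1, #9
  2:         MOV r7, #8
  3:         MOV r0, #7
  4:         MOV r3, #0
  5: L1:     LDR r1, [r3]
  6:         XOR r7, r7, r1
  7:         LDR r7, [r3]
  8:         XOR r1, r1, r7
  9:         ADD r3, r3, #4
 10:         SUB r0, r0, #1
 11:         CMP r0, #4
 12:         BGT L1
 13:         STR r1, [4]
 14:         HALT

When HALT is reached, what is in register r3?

12

after MOV r1, #9: r1=9
after MOV r7, #8: r7=8
after MOV r0, #7: r0=7
after MOV r3, #0: r3=0
after LDR r1, [r3]: r1=M[0]=15
after XOR r7, r7, r1: r7=8^15=7
after LDR r7, [r3]: r7=M[0]=15
after XOR r1, r1, r7: r1=15^15=0
after ADD r3, r3, #4: r3=0+4=4
after SUB r0, r0, #1: r0=7-1=6
CMP r0, #4  (cmp 6,4)
BGT L1: taken
after LDR r1, [r3]: r1=M[4]=18
after XOR r7, r7, r1: r7=15^18=29
after LDR r7, [r3]: r7=M[4]=18
after XOR r1, r1, r7: r1=18^18=0
after ADD r3, r3, #4: r3=4+4=8
after SUB r0, r0, #1: r0=6-1=5
CMP r0, #4  (cmp 5,4)
BGT L1: taken
after LDR r1, [r3]: r1=M[8]=16
after XOR r7, r7, r1: r7=18^16=2
after LDR r7, [r3]: r7=M[8]=16
after XOR r1, r1, r7: r1=16^16=0
after ADD r3, r3, #4: r3=8+4=12
after SUB r0, r0, #1: r0=5-1=4
CMP r0, #4  (cmp 4,4)
BGT L1: not taken
STR r1, [4] → M[4]=0
halt.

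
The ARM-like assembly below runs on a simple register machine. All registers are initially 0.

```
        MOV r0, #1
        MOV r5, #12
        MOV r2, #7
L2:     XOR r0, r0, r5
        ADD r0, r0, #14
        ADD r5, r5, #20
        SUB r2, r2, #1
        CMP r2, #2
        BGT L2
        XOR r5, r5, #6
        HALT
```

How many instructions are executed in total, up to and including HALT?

after MOV r0, #1: r0=1
after MOV r5, #12: r5=12
after MOV r2, #7: r2=7
after XOR r0, r0, r5: r0=1^12=13
after ADD r0, r0, #14: r0=13+14=27
after ADD r5, r5, #20: r5=12+20=32
after SUB r2, r2, #1: r2=7-1=6
CMP r2, #2  (cmp 6,2)
BGT L2: taken
after XOR r0, r0, r5: r0=27^32=59
after ADD r0, r0, #14: r0=59+14=73
after ADD r5, r5, #20: r5=32+20=52
after SUB r2, r2, #1: r2=6-1=5
CMP r2, #2  (cmp 5,2)
BGT L2: taken
after XOR r0, r0, r5: r0=73^52=125
after ADD r0, r0, #14: r0=125+14=139
after ADD r5, r5, #20: r5=52+20=72
after SUB r2, r2, #1: r2=5-1=4
CMP r2, #2  (cmp 4,2)
BGT L2: taken
after XOR r0, r0, r5: r0=139^72=195
after ADD r0, r0, #14: r0=195+14=209
after ADD r5, r5, #20: r5=72+20=92
after SUB r2, r2, #1: r2=4-1=3
CMP r2, #2  (cmp 3,2)
BGT L2: taken
after XOR r0, r0, r5: r0=209^92=141
after ADD r0, r0, #14: r0=141+14=155
after ADD r5, r5, #20: r5=92+20=112
after SUB r2, r2, #1: r2=3-1=2
CMP r2, #2  (cmp 2,2)
BGT L2: not taken
after XOR r5, r5, #6: r5=112^6=118
halt.
Total executed instructions: 35.

35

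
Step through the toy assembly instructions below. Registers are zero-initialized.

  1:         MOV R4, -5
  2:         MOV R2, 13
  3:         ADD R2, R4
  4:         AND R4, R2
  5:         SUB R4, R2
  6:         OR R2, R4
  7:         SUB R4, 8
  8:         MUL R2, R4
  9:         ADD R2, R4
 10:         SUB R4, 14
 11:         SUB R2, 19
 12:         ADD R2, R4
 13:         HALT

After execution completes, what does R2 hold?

MOV R4, -5 → R4=-5
MOV R2, 13 → R2=13
ADD R2, R4 → R2=13+(-5)=8
AND R4, R2 → R4=(-5)&8=8
SUB R4, R2 → R4=8-8=0
OR R2, R4 → R2=8|0=8
SUB R4, 8 → R4=0-8=-8
MUL R2, R4 → R2=8*(-8)=-64
ADD R2, R4 → R2=(-64)+(-8)=-72
SUB R4, 14 → R4=(-8)-14=-22
SUB R2, 19 → R2=(-72)-19=-91
ADD R2, R4 → R2=(-91)+(-22)=-113
halt.

-113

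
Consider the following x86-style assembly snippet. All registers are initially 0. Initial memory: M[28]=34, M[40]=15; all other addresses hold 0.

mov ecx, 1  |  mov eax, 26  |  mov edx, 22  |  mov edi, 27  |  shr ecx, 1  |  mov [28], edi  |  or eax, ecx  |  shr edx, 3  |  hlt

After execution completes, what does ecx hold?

mov ecx, 1 → ecx=1
mov eax, 26 → eax=26
mov edx, 22 → edx=22
mov edi, 27 → edi=27
shr ecx, 1 → ecx=1>>1=0
mov [28], edi → M[28]=27
or eax, ecx → eax=26|0=26
shr edx, 3 → edx=22>>3=2
halt.

0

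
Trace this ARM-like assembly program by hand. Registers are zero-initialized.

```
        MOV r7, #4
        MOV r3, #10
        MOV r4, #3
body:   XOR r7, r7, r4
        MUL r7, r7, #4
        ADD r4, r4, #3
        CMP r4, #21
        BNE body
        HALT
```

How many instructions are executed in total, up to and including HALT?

MOV r7, #4 → r7=4
MOV r3, #10 → r3=10
MOV r4, #3 → r4=3
XOR r7, r7, r4 → r7=4^3=7
MUL r7, r7, #4 → r7=7*4=28
ADD r4, r4, #3 → r4=3+3=6
CMP r4, #21  (cmp 6,21)
BNE body: taken
XOR r7, r7, r4 → r7=28^6=26
MUL r7, r7, #4 → r7=26*4=104
ADD r4, r4, #3 → r4=6+3=9
CMP r4, #21  (cmp 9,21)
BNE body: taken
XOR r7, r7, r4 → r7=104^9=97
MUL r7, r7, #4 → r7=97*4=388
ADD r4, r4, #3 → r4=9+3=12
CMP r4, #21  (cmp 12,21)
BNE body: taken
XOR r7, r7, r4 → r7=388^12=392
MUL r7, r7, #4 → r7=392*4=1568
ADD r4, r4, #3 → r4=12+3=15
CMP r4, #21  (cmp 15,21)
BNE body: taken
XOR r7, r7, r4 → r7=1568^15=1583
MUL r7, r7, #4 → r7=1583*4=6332
ADD r4, r4, #3 → r4=15+3=18
CMP r4, #21  (cmp 18,21)
BNE body: taken
XOR r7, r7, r4 → r7=6332^18=6318
MUL r7, r7, #4 → r7=6318*4=25272
ADD r4, r4, #3 → r4=18+3=21
CMP r4, #21  (cmp 21,21)
BNE body: not taken
halt.
Total executed instructions: 34.

34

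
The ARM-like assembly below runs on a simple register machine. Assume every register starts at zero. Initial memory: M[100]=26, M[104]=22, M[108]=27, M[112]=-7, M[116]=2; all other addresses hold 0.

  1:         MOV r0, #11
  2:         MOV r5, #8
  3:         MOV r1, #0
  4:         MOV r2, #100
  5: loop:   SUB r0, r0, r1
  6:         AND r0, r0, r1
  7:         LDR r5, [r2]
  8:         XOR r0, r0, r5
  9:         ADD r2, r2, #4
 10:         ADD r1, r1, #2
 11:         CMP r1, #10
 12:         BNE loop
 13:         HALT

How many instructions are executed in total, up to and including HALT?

MOV r0, #11 → r0=11
MOV r5, #8 → r5=8
MOV r1, #0 → r1=0
MOV r2, #100 → r2=100
SUB r0, r0, r1 → r0=11-0=11
AND r0, r0, r1 → r0=11&0=0
LDR r5, [r2] → r5=M[100]=26
XOR r0, r0, r5 → r0=0^26=26
ADD r2, r2, #4 → r2=100+4=104
ADD r1, r1, #2 → r1=0+2=2
CMP r1, #10  (cmp 2,10)
BNE loop: taken
SUB r0, r0, r1 → r0=26-2=24
AND r0, r0, r1 → r0=24&2=0
LDR r5, [r2] → r5=M[104]=22
XOR r0, r0, r5 → r0=0^22=22
ADD r2, r2, #4 → r2=104+4=108
ADD r1, r1, #2 → r1=2+2=4
CMP r1, #10  (cmp 4,10)
BNE loop: taken
SUB r0, r0, r1 → r0=22-4=18
AND r0, r0, r1 → r0=18&4=0
LDR r5, [r2] → r5=M[108]=27
XOR r0, r0, r5 → r0=0^27=27
ADD r2, r2, #4 → r2=108+4=112
ADD r1, r1, #2 → r1=4+2=6
CMP r1, #10  (cmp 6,10)
BNE loop: taken
SUB r0, r0, r1 → r0=27-6=21
AND r0, r0, r1 → r0=21&6=4
LDR r5, [r2] → r5=M[112]=-7
XOR r0, r0, r5 → r0=4^(-7)=-3
ADD r2, r2, #4 → r2=112+4=116
ADD r1, r1, #2 → r1=6+2=8
CMP r1, #10  (cmp 8,10)
BNE loop: taken
SUB r0, r0, r1 → r0=(-3)-8=-11
AND r0, r0, r1 → r0=(-11)&8=0
LDR r5, [r2] → r5=M[116]=2
XOR r0, r0, r5 → r0=0^2=2
ADD r2, r2, #4 → r2=116+4=120
ADD r1, r1, #2 → r1=8+2=10
CMP r1, #10  (cmp 10,10)
BNE loop: not taken
halt.
Total executed instructions: 45.

45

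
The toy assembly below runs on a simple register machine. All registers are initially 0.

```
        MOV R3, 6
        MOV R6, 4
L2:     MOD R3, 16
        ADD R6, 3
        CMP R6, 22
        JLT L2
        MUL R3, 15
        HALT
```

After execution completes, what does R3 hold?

90

after MOV R3, 6: R3=6
after MOV R6, 4: R6=4
after MOD R3, 16: R3=6%16=6
after ADD R6, 3: R6=4+3=7
CMP R6, 22  (cmp 7,22)
JLT L2: taken
after MOD R3, 16: R3=6%16=6
after ADD R6, 3: R6=7+3=10
CMP R6, 22  (cmp 10,22)
JLT L2: taken
after MOD R3, 16: R3=6%16=6
after ADD R6, 3: R6=10+3=13
CMP R6, 22  (cmp 13,22)
JLT L2: taken
after MOD R3, 16: R3=6%16=6
after ADD R6, 3: R6=13+3=16
CMP R6, 22  (cmp 16,22)
JLT L2: taken
after MOD R3, 16: R3=6%16=6
after ADD R6, 3: R6=16+3=19
CMP R6, 22  (cmp 19,22)
JLT L2: taken
after MOD R3, 16: R3=6%16=6
after ADD R6, 3: R6=19+3=22
CMP R6, 22  (cmp 22,22)
JLT L2: not taken
after MUL R3, 15: R3=6*15=90
halt.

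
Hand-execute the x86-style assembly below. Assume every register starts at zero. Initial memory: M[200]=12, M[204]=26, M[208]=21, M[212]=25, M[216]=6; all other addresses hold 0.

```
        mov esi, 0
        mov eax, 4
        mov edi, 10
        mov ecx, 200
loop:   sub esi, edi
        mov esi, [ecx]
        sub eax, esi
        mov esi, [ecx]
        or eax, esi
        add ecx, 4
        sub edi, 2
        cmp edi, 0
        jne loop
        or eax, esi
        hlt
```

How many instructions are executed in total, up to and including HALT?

51

after mov esi, 0: esi=0
after mov eax, 4: eax=4
after mov edi, 10: edi=10
after mov ecx, 200: ecx=200
after sub esi, edi: esi=0-10=-10
after mov esi, [ecx]: esi=M[200]=12
after sub eax, esi: eax=4-12=-8
after mov esi, [ecx]: esi=M[200]=12
after or eax, esi: eax=(-8)|12=-4
after add ecx, 4: ecx=200+4=204
after sub edi, 2: edi=10-2=8
cmp edi, 0  (cmp 8,0)
jne loop: taken
after sub esi, edi: esi=12-8=4
after mov esi, [ecx]: esi=M[204]=26
after sub eax, esi: eax=(-4)-26=-30
after mov esi, [ecx]: esi=M[204]=26
after or eax, esi: eax=(-30)|26=-6
after add ecx, 4: ecx=204+4=208
after sub edi, 2: edi=8-2=6
cmp edi, 0  (cmp 6,0)
jne loop: taken
after sub esi, edi: esi=26-6=20
after mov esi, [ecx]: esi=M[208]=21
after sub eax, esi: eax=(-6)-21=-27
after mov esi, [ecx]: esi=M[208]=21
after or eax, esi: eax=(-27)|21=-11
after add ecx, 4: ecx=208+4=212
after sub edi, 2: edi=6-2=4
cmp edi, 0  (cmp 4,0)
jne loop: taken
after sub esi, edi: esi=21-4=17
after mov esi, [ecx]: esi=M[212]=25
after sub eax, esi: eax=(-11)-25=-36
after mov esi, [ecx]: esi=M[212]=25
after or eax, esi: eax=(-36)|25=-35
after add ecx, 4: ecx=212+4=216
after sub edi, 2: edi=4-2=2
cmp edi, 0  (cmp 2,0)
jne loop: taken
after sub esi, edi: esi=25-2=23
after mov esi, [ecx]: esi=M[216]=6
after sub eax, esi: eax=(-35)-6=-41
after mov esi, [ecx]: esi=M[216]=6
after or eax, esi: eax=(-41)|6=-41
after add ecx, 4: ecx=216+4=220
after sub edi, 2: edi=2-2=0
cmp edi, 0  (cmp 0,0)
jne loop: not taken
after or eax, esi: eax=(-41)|6=-41
halt.
Total executed instructions: 51.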